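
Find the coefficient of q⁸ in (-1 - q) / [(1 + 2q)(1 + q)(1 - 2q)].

-256

The denominator gives the recurrence a_n = −a_(n−1) + 4a_(n−2) + 4a_(n−3) for n ≥ 3; the numerator fixes a_0 = -1, a_1 = 0, a_2 = -4.
Iterating: -1, 0, -4, 0, -16, 0, -64, 0, -256, so a_8 = -256.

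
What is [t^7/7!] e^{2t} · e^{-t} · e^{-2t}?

The EGF product rule gives c_7 = Σ_{k_1+k_2+k_3=7} C(7; k_1,k_2,k_3) · ∏ g_i(k_i), where e^{2t} gives (2)^k; e^{-t} gives (-1)^k; e^{-2t} gives (-2)^k.
g_1(k) for k = 0…7: 1, 2, 4, 8, 16, 32, 64, 128.
g_2(k) for k = 0…7: 1, -1, 1, -1, 1, -1, 1, -1.
g_3(k) for k = 0…7: 1, -2, 4, -8, 16, -32, 64, -128.
First combine the last two factors: h(k) = Σ_j C(k,j)·g_2(j)·g_3(k−j) for k = 0…7: 1, -3, 9, -27, 81, -243, 729, -2187.
c_7 = Σ_k C(7,k)·g_1(k)·h(7−k) = 1·1·(-2187) + 7·2·729 + 21·4·(-243) + 35·8·81 + 35·16·(-27) + 21·32·9 + 7·64·(-3) + 1·128·1 = −2187 + 10206 − 20412 + 22680 − 15120 + 6048 − 1344 + 128 = -1.

-1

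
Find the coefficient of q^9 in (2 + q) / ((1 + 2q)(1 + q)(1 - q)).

-1023

Partial fractions give a closed form: a_n = (2)·(-2)^n + (-1/2)·(-1)^n + (1/2)·1^n.
At n = 9: a_9 = -1023.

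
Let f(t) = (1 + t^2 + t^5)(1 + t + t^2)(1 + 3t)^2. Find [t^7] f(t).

16

(1 + t^2 + t^5) has coefficients 1,0,1,0,0,1 for degrees 0…5.
(1 + t + t^2) has coefficients 1,1,1,0,0,0,0,0 for degrees 0…7.
Finally multiplying by (1 + 3t)^2, the product of all factors after the first has coefficients 1,7,16,15,9,0,0,0 for degrees 0…7.
[t^7] = 1·0 + 1·0 + 1·16 = 16.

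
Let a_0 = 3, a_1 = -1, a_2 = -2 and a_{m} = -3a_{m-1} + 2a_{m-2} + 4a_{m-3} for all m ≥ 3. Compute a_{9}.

21296

The ordinary generating function has denominator 1 + 3x - 2x^2 - 4x^3.
Iterating the recurrence: a_0,…,a_{9} = 3, -1, -2, 16, -56, 192, -624, 2032, -6576, 21296.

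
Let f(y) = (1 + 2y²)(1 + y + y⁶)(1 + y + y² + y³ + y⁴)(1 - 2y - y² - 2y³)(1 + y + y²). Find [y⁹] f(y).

(1 + 2y²) has coefficients 1,0,2 for degrees 0…2.
(1 + y + y⁶) has coefficients 1,1,0,0,0,0,1,0,0,0 for degrees 0…9.
Multiplying by (1 + y + y² + y³ + y⁴) gives running coefficients 1,2,2,2,2,1,1,1,1,1 for degrees 0…9.
Multiplying by (1 - 2y - y² - 2y³) gives running coefficients 1,0,-3,-6,-8,-9,-7,-6,-4,-4 for degrees 0…9.
Finally multiplying by (1 + y + y²), the product of all factors after the first has coefficients 1,1,-2,-9,-17,-23,-24,-22,-17,-14 for degrees 0…9.
[y⁹] = 1·(-14) + 2·(-22) = -58.

-58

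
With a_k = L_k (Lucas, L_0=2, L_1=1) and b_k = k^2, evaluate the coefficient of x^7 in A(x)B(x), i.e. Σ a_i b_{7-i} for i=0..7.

398

Write out a_i and b_{7-i} for i = 0,…,7 and sum the products.
Σ = 2·49 + 1·36 + 3·25 + 4·16 + 7·9 + 11·4 + 18·1 + 29·0 = 398.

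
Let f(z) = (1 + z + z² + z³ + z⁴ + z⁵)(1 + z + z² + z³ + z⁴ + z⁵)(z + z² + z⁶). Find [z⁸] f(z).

(1 + z + z² + z³ + z⁴ + z⁵) has coefficients 1,1,1,1,1,1 for degrees 0…5.
(1 + z + z² + z³ + z⁴ + z⁵) has coefficients 1,1,1,1,1,1,0,0,0 for degrees 0…8.
Finally multiplying by (z + z² + z⁶), the product of all factors after the first has coefficients 0,1,2,2,2,2,3,2,1 for degrees 0…8.
[z⁸] = 1·1 + 1·2 + 1·3 + 1·2 + 1·2 + 1·2 = 12.

12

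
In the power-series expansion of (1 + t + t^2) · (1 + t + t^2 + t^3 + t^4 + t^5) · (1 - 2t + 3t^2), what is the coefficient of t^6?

5

(1 + t + t^2) has coefficients 1,1,1 for degrees 0…2.
(1 + t + t^2 + t^3 + t^4 + t^5) has coefficients 1,1,1,1,1,1,0 for degrees 0…6.
Finally multiplying by (1 - 2t + 3t^2), the product of all factors after the first has coefficients 1,-1,2,2,2,2,1 for degrees 0…6.
[t^6] = 1·1 + 1·2 + 1·2 = 5.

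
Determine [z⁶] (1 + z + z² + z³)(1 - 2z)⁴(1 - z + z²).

(1 + z + z² + z³) has coefficients 1,1,1,1 for degrees 0…3.
(1 - 2z)⁴ has coefficients 1,-8,24,-32,16,0,0 for degrees 0…6.
Finally multiplying by (1 - z + z²), the product of all factors after the first has coefficients 1,-9,33,-64,72,-48,16 for degrees 0…6.
[z⁶] = 1·16 + 1·(-48) + 1·72 + 1·(-64) = -24.

-24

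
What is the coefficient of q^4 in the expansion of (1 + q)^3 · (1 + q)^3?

15

(1 + q)^3 has coefficients 1,3,3,1 for degrees 0…3.
(1 + q)^3 has coefficients 1,3,3,1,0 for degrees 0…4.
[q^4] = 1·0 + 3·1 + 3·3 + 1·3 = 15.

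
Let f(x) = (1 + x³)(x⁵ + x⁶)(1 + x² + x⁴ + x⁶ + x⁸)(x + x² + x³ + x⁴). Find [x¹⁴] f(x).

(1 + x³) has coefficients 1,0,0,1 for degrees 0…3.
(x⁵ + x⁶) has coefficients 0,0,0,0,0,1,1,0,0,0,0,0,0,0,0 for degrees 0…14.
Multiplying by (1 + x² + x⁴ + x⁶ + x⁸) gives running coefficients 0,0,0,0,0,1,1,1,1,1,1,1,1,1,1 for degrees 0…14.
Finally multiplying by (x + x² + x³ + x⁴), the product of all factors after the first has coefficients 0,0,0,0,0,0,1,2,3,4,4,4,4,4,4 for degrees 0…14.
[x¹⁴] = 1·4 + 1·4 = 8.

8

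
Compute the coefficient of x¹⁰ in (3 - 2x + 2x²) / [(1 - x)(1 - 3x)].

The denominator gives the recurrence a_n = 4a_(n−1) − 3a_(n−2) for n ≥ 3; the numerator fixes a_0 = 3, a_1 = 10, a_2 = 33.
Iterating: 3, 10, 33, 102, 309, 930, 2793, 8382, 25149, 75450, 226353, so a_10 = 226353.

226353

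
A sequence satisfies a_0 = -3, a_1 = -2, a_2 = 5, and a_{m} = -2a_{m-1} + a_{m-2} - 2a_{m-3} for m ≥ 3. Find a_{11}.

-19926

The ordinary generating function has denominator 1 + 2q - q^2 + 2q^3.
Iterating the recurrence: a_0,…,a_{11} = -3, -2, 5, -6, 21, -58, 149, -398, 1061, -2818, 7493, -19926.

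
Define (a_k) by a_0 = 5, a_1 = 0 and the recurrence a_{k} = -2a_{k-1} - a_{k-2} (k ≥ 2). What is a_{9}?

40

The ordinary generating function has denominator 1 + 2x + x^2.
Iterating the recurrence: a_0,…,a_{9} = 5, 0, -5, 10, -15, 20, -25, 30, -35, 40.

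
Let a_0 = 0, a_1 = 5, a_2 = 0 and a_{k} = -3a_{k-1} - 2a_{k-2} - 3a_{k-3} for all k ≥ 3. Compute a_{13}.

-78565

The ordinary generating function has denominator 1 + 3y + 2y^2 + 3y^3.
Iterating the recurrence: a_0,…,a_{13} = 0, 5, 0, -10, 15, -25, 75, -220, 585, -1540, 4110, -11005, 29415, -78565.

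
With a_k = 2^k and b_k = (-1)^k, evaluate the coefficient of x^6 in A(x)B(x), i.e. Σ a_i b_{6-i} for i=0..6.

43

The convolution is the x^6 coefficient of A(x)B(x).
Σ = 1·1 + 2·(-1) + 4·1 + 8·(-1) + 16·1 + 32·(-1) + 64·1 = 43.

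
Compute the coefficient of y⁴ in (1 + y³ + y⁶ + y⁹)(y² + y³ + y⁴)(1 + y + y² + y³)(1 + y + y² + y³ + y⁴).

(1 + y³ + y⁶ + y⁹) has coefficients 1,0,0,1,0 for degrees 0…4.
(y² + y³ + y⁴) has coefficients 0,0,1,1,1 for degrees 0…4.
Multiplying by (1 + y + y² + y³) gives running coefficients 0,0,1,2,3 for degrees 0…4.
Finally multiplying by (1 + y + y² + y³ + y⁴), the product of all factors after the first has coefficients 0,0,1,3,6 for degrees 0…4.
[y⁴] = 1·6 + 1·0 = 6.

6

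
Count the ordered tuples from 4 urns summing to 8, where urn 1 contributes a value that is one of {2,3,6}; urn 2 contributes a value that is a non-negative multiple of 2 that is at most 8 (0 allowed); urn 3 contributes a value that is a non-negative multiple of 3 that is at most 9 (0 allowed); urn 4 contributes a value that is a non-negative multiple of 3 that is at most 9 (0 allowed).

7

The generating function for the choices is (t^2 + t^3 + t^6)·(1 + t^2 + t^4 + t^6 + t^8)·(1 + t^3 + t^6 + t^9)·(1 + t^3 + t^6 + t^9); the count is [t^8].
(t^2 + t^3 + t^6) has coefficients 0,0,1,1,0,0,1 for degrees 0…6.
(1 + t^2 + t^4 + t^6 + t^8) has coefficients 1,0,1,0,1,0,1,0,1 for degrees 0…8.
Multiplying by (1 + t^3 + t^6 + t^9) gives running coefficients 1,0,1,1,1,1,2,1,2 for degrees 0…8.
Finally multiplying by (1 + t^3 + t^6 + t^9), the product of all factors after the first has coefficients 1,0,1,2,1,2,4,2,4 for degrees 0…8.
[t^8] = 1·4 + 1·2 + 1·1 = 7.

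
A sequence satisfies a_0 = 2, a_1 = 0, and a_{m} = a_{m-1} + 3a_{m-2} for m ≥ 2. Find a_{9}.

1302

The ordinary generating function has denominator 1 - x - 3x^2.
Iterating the recurrence: a_0,…,a_{9} = 2, 0, 6, 6, 24, 42, 114, 240, 582, 1302.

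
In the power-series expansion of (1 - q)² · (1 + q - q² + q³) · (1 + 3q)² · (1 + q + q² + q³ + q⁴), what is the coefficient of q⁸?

10

(1 - q)² has coefficients 1,-2,1 for degrees 0…2.
(1 + q - q² + q³) has coefficients 1,1,-1,1,0,0,0,0,0 for degrees 0…8.
Multiplying by (1 + 3q)² gives running coefficients 1,7,14,4,-3,9,0,0,0 for degrees 0…8.
Finally multiplying by (1 + q + q² + q³ + q⁴), the product of all factors after the first has coefficients 1,8,22,26,23,31,24,10,6 for degrees 0…8.
[q⁸] = 1·6 − 2·10 + 1·24 = 10.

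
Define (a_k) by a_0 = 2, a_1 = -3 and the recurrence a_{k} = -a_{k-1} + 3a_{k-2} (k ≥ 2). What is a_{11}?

The ordinary generating function has denominator 1 + y - 3y^2.
Iterating the recurrence: a_0,…,a_{11} = 2, -3, 9, -18, 45, -99, 234, -531, 1233, -2826, 6525, -15003.

-15003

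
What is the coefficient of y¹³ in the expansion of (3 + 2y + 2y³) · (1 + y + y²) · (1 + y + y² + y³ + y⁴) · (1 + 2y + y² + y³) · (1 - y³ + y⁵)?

35

(3 + 2y + 2y³) has coefficients 3,2,0,2 for degrees 0…3.
(1 + y + y²) has coefficients 1,1,1,0,0,0,0,0,0,0,0,0,0,0 for degrees 0…13.
Multiplying by (1 + y + y² + y³ + y⁴) gives running coefficients 1,2,3,3,3,2,1,0,0,0,0,0,0,0 for degrees 0…13.
Multiplying by (1 + 2y + y² + y³) gives running coefficients 1,4,8,12,14,14,11,7,3,1,0,0,0,0 for degrees 0…13.
Finally multiplying by (1 - y³ + y⁵), the product of all factors after the first has coefficients 1,4,8,11,10,7,3,1,1,4,7,8,6,3 for degrees 0…13.
[y¹³] = 3·3 + 2·6 + 2·7 = 35.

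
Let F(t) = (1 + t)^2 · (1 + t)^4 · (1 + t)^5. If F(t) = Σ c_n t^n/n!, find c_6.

The EGF product rule gives c_6 = Σ_{k_1+k_2+k_3=6} C(6; k_1,k_2,k_3) · ∏ g_i(k_i), where (1+t)^2 gives the falling factorial (2)_k; (1+t)^4 gives the falling factorial (4)_k; (1+t)^5 gives the falling factorial (5)_k.
g_1(k) for k = 0…6: 1, 2, 2, 0, 0, 0, 0.
g_2(k) for k = 0…6: 1, 4, 12, 24, 24, 0, 0.
g_3(k) for k = 0…6: 1, 5, 20, 60, 120, 120, 0.
First combine the last two factors: h(k) = Σ_j C(k,j)·g_2(j)·g_3(k−j) for k = 0…6: 1, 9, 72, 504, 3024, 15120, 60480.
c_6 = Σ_k C(6,k)·g_1(k)·h(6−k) = 1·1·60480 + 6·2·15120 + 15·2·3024 = 60480 + 181440 + 90720 = 332640.

332640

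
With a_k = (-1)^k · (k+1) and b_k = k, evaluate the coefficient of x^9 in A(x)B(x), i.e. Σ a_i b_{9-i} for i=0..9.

5

This is [x^9] in the product of the two ordinary generating functions.
Σ = 1·9 − 2·8 + 3·7 − 4·6 + 5·5 − 6·4 + 7·3 − 8·2 + 9·1 − 10·0 = 5.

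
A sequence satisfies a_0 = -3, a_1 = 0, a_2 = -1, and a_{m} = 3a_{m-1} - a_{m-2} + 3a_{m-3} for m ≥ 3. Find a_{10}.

The ordinary generating function has denominator 1 - 3t + t^2 - 3t^3.
Iterating the recurrence: a_0,…,a_{10} = -3, 0, -1, -12, -35, -96, -289, -876, -2627, -7872, -23617.

-23617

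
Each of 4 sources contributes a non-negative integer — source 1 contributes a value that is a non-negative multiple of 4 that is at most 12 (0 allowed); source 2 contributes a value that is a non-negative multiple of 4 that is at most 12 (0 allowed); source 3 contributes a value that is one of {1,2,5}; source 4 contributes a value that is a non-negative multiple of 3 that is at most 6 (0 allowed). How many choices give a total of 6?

2

The generating function for the choices is (1 + y^4 + y^8 + y^12)·(1 + y^4 + y^8 + y^12)·(y + y^2 + y^5)·(1 + y^3 + y^6); the count is [y^6].
(1 + y^4 + y^8 + y^12) has coefficients 1,0,0,0,1,0,0 for degrees 0…6.
(1 + y^4 + y^8 + y^12) has coefficients 1,0,0,0,1,0,0 for degrees 0…6.
Multiplying by (y + y^2 + y^5) gives running coefficients 0,1,1,0,0,2,1 for degrees 0…6.
Finally multiplying by (1 + y^3 + y^6), the product of all factors after the first has coefficients 0,1,1,0,1,3,1 for degrees 0…6.
[y^6] = 1·1 + 1·1 = 2.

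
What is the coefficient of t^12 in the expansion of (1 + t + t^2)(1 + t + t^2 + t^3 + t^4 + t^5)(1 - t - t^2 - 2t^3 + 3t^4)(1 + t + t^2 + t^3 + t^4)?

(1 + t + t^2) has coefficients 1,1,1 for degrees 0…2.
(1 + t + t^2 + t^3 + t^4 + t^5) has coefficients 1,1,1,1,1,1,0,0,0,0,0,0,0 for degrees 0…12.
Multiplying by (1 - t - t^2 - 2t^3 + 3t^4) gives running coefficients 1,0,-1,-3,0,0,-1,0,1,3,0,0,0 for degrees 0…12.
Finally multiplying by (1 + t + t^2 + t^3 + t^4), the product of all factors after the first has coefficients 1,1,0,-3,-3,-4,-5,-4,0,3,3,4,4 for degrees 0…12.
[t^12] = 1·4 + 1·4 + 1·3 = 11.

11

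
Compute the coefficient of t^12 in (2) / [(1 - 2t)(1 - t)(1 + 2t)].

10922

Partial fractions give a closed form: a_n = (2)·2^n + (-2/3)·1^n + (2/3)·(-2)^n.
At n = 12: a_12 = 10922.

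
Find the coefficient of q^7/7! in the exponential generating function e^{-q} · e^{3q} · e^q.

The EGF product rule gives c_7 = Σ_{k_1+k_2+k_3=7} C(7; k_1,k_2,k_3) · ∏ g_i(k_i), where e^{-q} gives (-1)^k; e^{3q} gives (3)^k; e^q gives (1)^k.
g_1(k) for k = 0…7: 1, -1, 1, -1, 1, -1, 1, -1.
g_2(k) for k = 0…7: 1, 3, 9, 27, 81, 243, 729, 2187.
g_3(k) for k = 0…7: 1, 1, 1, 1, 1, 1, 1, 1.
First combine the last two factors: h(k) = Σ_j C(k,j)·g_2(j)·g_3(k−j) for k = 0…7: 1, 4, 16, 64, 256, 1024, 4096, 16384.
c_7 = Σ_k C(7,k)·g_1(k)·h(7−k) = 1·1·16384 + 7·(-1)·4096 + 21·1·1024 + 35·(-1)·256 + 35·1·64 + 21·(-1)·16 + 7·1·4 + 1·(-1)·1 = 16384 − 28672 + 21504 − 8960 + 2240 − 336 + 28 − 1 = 2187.

2187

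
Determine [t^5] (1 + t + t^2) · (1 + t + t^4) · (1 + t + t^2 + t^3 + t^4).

7

(1 + t + t^2) has coefficients 1,1,1 for degrees 0…2.
(1 + t + t^4) has coefficients 1,1,0,0,1,0 for degrees 0…5.
Finally multiplying by (1 + t + t^2 + t^3 + t^4), the product of all factors after the first has coefficients 1,2,2,2,3,2 for degrees 0…5.
[t^5] = 1·2 + 1·3 + 1·2 = 7.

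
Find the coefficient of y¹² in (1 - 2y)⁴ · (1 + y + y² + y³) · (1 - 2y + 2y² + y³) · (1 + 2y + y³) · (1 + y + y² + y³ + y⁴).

(1 - 2y)⁴ has coefficients 1,-8,24,-32,16 for degrees 0…4.
(1 + y + y² + y³) has coefficients 1,1,1,1,0,0,0,0,0,0,0,0,0 for degrees 0…12.
Multiplying by (1 - 2y + 2y² + y³) gives running coefficients 1,-1,1,2,1,3,1,0,0,0,0,0,0 for degrees 0…12.
Multiplying by (1 + 2y + y³) gives running coefficients 1,1,-1,5,4,6,9,3,3,1,0,0,0 for degrees 0…12.
Finally multiplying by (1 + y + y² + y³ + y⁴), the product of all factors after the first has coefficients 1,2,1,6,10,15,23,27,25,22,16,7,4 for degrees 0…12.
[y¹²] = 1·4 − 8·7 + 24·16 − 32·22 + 16·25 = 28.

28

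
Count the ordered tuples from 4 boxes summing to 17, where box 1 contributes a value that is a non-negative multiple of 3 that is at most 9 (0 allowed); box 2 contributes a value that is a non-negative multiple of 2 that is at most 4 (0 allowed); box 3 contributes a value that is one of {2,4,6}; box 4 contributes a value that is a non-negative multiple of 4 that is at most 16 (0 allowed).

9

The generating function for the choices is (1 + y³ + y⁶ + y⁹)·(1 + y² + y⁴)·(y² + y⁴ + y⁶)·(1 + y⁴ + y⁸ + y¹² + y¹⁶); the count is [y¹⁷].
(1 + y³ + y⁶ + y⁹) has coefficients 1,0,0,1,0,0,1,0,0,1 for degrees 0…9.
(1 + y² + y⁴) has coefficients 1,0,1,0,1,0,0,0,0,0,0,0,0,0,0,0,0,0 for degrees 0…17.
Multiplying by (y² + y⁴ + y⁶) gives running coefficients 0,0,1,0,2,0,3,0,2,0,1,0,0,0,0,0,0,0 for degrees 0…17.
Finally multiplying by (1 + y⁴ + y⁸ + y¹² + y¹⁶), the product of all factors after the first has coefficients 0,0,1,0,2,0,4,0,4,0,5,0,4,0,5,0,4,0 for degrees 0…17.
[y¹⁷] = 1·0 + 1·5 + 1·0 + 1·4 = 9.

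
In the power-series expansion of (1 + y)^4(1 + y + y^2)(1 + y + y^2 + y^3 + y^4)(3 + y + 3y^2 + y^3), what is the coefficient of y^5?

290

(1 + y)^4 has coefficients 1,4,6,4,1 for degrees 0…4.
(1 + y + y^2) has coefficients 1,1,1,0,0,0 for degrees 0…5.
Multiplying by (1 + y + y^2 + y^3 + y^4) gives running coefficients 1,2,3,3,3,2 for degrees 0…5.
Finally multiplying by (3 + y + 3y^2 + y^3), the product of all factors after the first has coefficients 3,7,14,19,23,21 for degrees 0…5.
[y^5] = 1·21 + 4·23 + 6·19 + 4·14 + 1·7 = 290.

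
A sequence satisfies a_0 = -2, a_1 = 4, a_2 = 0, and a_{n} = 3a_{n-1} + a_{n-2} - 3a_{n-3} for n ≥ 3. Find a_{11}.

44290

The ordinary generating function has denominator 1 - 3y - y^2 + 3y^3.
Iterating the recurrence: a_0,…,a_{11} = -2, 4, 0, 10, 18, 64, 180, 550, 1638, 4924, 14760, 44290.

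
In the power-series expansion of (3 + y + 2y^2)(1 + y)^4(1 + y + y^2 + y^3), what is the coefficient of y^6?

56

(3 + y + 2y^2) has coefficients 3,1,2 for degrees 0…2.
(1 + y)^4 has coefficients 1,4,6,4,1,0,0 for degrees 0…6.
Finally multiplying by (1 + y + y^2 + y^3), the product of all factors after the first has coefficients 1,5,11,15,15,11,5 for degrees 0…6.
[y^6] = 3·5 + 1·11 + 2·15 = 56.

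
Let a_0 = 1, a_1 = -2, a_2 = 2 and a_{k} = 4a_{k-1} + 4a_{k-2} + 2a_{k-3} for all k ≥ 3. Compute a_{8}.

The ordinary generating function has denominator 1 - 4q - 4q^2 - 2q^3.
Iterating the recurrence: a_0,…,a_{8} = 1, -2, 2, 2, 12, 60, 292, 1432, 7016.

7016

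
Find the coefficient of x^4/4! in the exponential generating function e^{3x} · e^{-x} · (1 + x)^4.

The EGF product rule gives c_4 = Σ_{k_1+k_2+k_3=4} C(4; k_1,k_2,k_3) · ∏ g_i(k_i), where e^{3x} gives (3)^k; e^{-x} gives (-1)^k; (1+x)^4 gives the falling factorial (4)_k.
g_1(k) for k = 0…4: 1, 3, 9, 27, 81.
g_2(k) for k = 0…4: 1, -1, 1, -1, 1.
g_3(k) for k = 0…4: 1, 4, 12, 24, 24.
First combine the last two factors: h(k) = Σ_j C(k,j)·g_2(j)·g_3(k−j) for k = 0…4: 1, 3, 5, -1, -15.
c_4 = Σ_k C(4,k)·g_1(k)·h(4−k) = 1·1·(-15) + 4·3·(-1) + 6·9·5 + 4·27·3 + 1·81·1 = −15 − 12 + 270 + 324 + 81 = 648.

648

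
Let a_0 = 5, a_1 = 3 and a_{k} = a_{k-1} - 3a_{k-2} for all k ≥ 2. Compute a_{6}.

33

The ordinary generating function has denominator 1 - x + 3x^2.
Iterating the recurrence: a_0,…,a_{6} = 5, 3, -12, -21, 15, 78, 33.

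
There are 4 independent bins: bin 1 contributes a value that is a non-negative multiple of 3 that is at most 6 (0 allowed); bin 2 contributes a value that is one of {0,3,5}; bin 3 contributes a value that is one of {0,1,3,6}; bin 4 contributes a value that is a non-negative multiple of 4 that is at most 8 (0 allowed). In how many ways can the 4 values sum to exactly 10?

7

The generating function for the choices is (1 + z³ + z⁶)·(1 + z³ + z⁵)·(1 + z + z³ + z⁶)·(1 + z⁴ + z⁸); the count is [z¹⁰].
(1 + z³ + z⁶) has coefficients 1,0,0,1,0,0,1 for degrees 0…6.
(1 + z³ + z⁵) has coefficients 1,0,0,1,0,1,0,0,0,0,0 for degrees 0…10.
Multiplying by (1 + z + z³ + z⁶) gives running coefficients 1,1,0,2,1,1,3,0,1,1,0 for degrees 0…10.
Finally multiplying by (1 + z⁴ + z⁸), the product of all factors after the first has coefficients 1,1,0,2,2,2,3,2,3,3,3 for degrees 0…10.
[z¹⁰] = 1·3 + 1·2 + 1·2 = 7.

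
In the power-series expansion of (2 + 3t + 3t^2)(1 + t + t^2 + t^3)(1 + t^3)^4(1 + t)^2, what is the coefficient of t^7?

(2 + 3t + 3t^2) has coefficients 2,3,3 for degrees 0…2.
(1 + t + t^2 + t^3) has coefficients 1,1,1,1,0,0,0,0 for degrees 0…7.
Multiplying by (1 + t^3)^4 gives running coefficients 1,1,1,5,4,4,10,6 for degrees 0…7.
Finally multiplying by (1 + t)^2, the product of all factors after the first has coefficients 1,3,4,8,15,17,22,30 for degrees 0…7.
[t^7] = 2·30 + 3·22 + 3·17 = 177.

177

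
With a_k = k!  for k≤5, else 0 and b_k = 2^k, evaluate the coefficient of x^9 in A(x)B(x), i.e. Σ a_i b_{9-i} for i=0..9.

This is [x^9] in the product of the two ordinary generating functions.
Σ = 1·512 + 1·256 + 2·128 + 6·64 + 24·32 + 120·16 + 0·8 + 0·4 + 0·2 + 0·1 = 4096.

4096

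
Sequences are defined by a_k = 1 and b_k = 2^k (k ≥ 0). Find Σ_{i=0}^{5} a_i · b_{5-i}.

Write out a_i and b_{5-i} for i = 0,…,5 and sum the products.
Σ = 1·32 + 1·16 + 1·8 + 1·4 + 1·2 + 1·1 = 63.

63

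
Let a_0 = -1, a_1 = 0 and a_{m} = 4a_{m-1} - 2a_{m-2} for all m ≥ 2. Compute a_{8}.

The ordinary generating function has denominator 1 - 4y + 2y^2.
Iterating the recurrence: a_0,…,a_{8} = -1, 0, 2, 8, 28, 96, 328, 1120, 3824.

3824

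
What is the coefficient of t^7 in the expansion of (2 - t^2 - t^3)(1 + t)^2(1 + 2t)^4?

(2 - t^2 - t^3) has coefficients 2,0,-1,-1 for degrees 0…3.
(1 + t)^2 has coefficients 1,2,1,0,0,0,0,0 for degrees 0…7.
Finally multiplying by (1 + 2t)^4, the product of all factors after the first has coefficients 1,10,41,88,104,64,16,0 for degrees 0…7.
[t^7] = 2·0 − 1·64 − 1·104 = -168.

-168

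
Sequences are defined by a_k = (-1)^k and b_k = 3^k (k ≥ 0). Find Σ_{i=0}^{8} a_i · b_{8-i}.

4921

Write out a_i and b_{8-i} for i = 0,…,8 and sum the products.
Σ = 1·6561 − 1·2187 + 1·729 − 1·243 + 1·81 − 1·27 + 1·9 − 1·3 + 1·1 = 4921.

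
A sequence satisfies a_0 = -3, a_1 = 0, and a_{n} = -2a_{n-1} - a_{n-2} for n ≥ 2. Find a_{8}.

The ordinary generating function has denominator 1 + 2x + x^2.
Iterating the recurrence: a_0,…,a_{8} = -3, 0, 3, -6, 9, -12, 15, -18, 21.

21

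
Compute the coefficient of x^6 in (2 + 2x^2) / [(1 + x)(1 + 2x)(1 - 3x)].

Partial fractions give a closed form: a_n = (-1)·(-1)^n + (2)·(-2)^n + (1)·3^n.
At n = 6: a_6 = 856.

856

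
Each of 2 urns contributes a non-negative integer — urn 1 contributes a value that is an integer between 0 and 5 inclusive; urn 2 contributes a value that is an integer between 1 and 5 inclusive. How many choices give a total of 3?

The generating function for the choices is (1 + q + q^2 + q^3 + q^4 + q^5)·(q + q^2 + q^3 + q^4 + q^5); the count is [q^3].
(1 + q + q^2 + q^3 + q^4 + q^5) has coefficients 1,1,1,1 for degrees 0…3.
(q + q^2 + q^3 + q^4 + q^5) has coefficients 0,1,1,1 for degrees 0…3.
[q^3] = 1·1 + 1·1 + 1·1 + 1·0 = 3.

3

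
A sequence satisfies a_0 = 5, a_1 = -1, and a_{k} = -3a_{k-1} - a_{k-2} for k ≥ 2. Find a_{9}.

2351

The ordinary generating function has denominator 1 + 3y + y^2.
Iterating the recurrence: a_0,…,a_{9} = 5, -1, -2, 7, -19, 50, -131, 343, -898, 2351.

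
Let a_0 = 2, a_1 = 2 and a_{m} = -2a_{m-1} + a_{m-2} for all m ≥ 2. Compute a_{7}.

198

The ordinary generating function has denominator 1 + 2y - y^2.
Iterating the recurrence: a_0,…,a_{7} = 2, 2, -2, 6, -14, 34, -82, 198.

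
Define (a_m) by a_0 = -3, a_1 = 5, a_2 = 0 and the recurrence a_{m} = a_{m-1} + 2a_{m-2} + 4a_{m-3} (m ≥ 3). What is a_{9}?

The ordinary generating function has denominator 1 - t - 2t^2 - 4t^3.
Iterating the recurrence: a_0,…,a_{9} = -3, 5, 0, -2, 18, 14, 42, 142, 282, 734.

734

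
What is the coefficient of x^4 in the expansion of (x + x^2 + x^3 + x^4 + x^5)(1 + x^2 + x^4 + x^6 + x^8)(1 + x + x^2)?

5

(x + x^2 + x^3 + x^4 + x^5) has coefficients 0,1,1,1,1 for degrees 0…4.
(1 + x^2 + x^4 + x^6 + x^8) has coefficients 1,0,1,0,1 for degrees 0…4.
Finally multiplying by (1 + x + x^2), the product of all factors after the first has coefficients 1,1,2,1,2 for degrees 0…4.
[x^4] = 1·1 + 1·2 + 1·1 + 1·1 = 5.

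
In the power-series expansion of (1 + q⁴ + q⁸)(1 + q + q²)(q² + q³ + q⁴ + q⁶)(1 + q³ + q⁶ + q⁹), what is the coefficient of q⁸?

(1 + q⁴ + q⁸) has coefficients 1,0,0,0,1,0,0,0,1 for degrees 0…8.
(1 + q + q²) has coefficients 1,1,1,0,0,0,0,0,0 for degrees 0…8.
Multiplying by (q² + q³ + q⁴ + q⁶) gives running coefficients 0,0,1,2,3,2,2,1,1 for degrees 0…8.
Finally multiplying by (1 + q³ + q⁶ + q⁹), the product of all factors after the first has coefficients 0,0,1,2,3,3,4,4,4 for degrees 0…8.
[q⁸] = 1·4 + 1·3 + 1·0 = 7.

7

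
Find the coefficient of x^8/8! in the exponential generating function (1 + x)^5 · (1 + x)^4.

The EGF product rule gives c_8 = Σ_{k_1+k_2=8} C(8; k_1,k_2) · ∏ g_i(k_i), where (1+x)^5 gives the falling factorial (5)_k; (1+x)^4 gives the falling factorial (4)_k.
g_1(k) for k = 0…8: 1, 5, 20, 60, 120, 120, 0, 0, 0.
g_2(k) for k = 0…8: 1, 4, 12, 24, 24, 0, 0, 0, 0.
c_8 = Σ_k C(8,k)·g_1(k)·g_2(8−k) = 70·120·24 + 56·120·24 = 201600 + 161280 = 362880.

362880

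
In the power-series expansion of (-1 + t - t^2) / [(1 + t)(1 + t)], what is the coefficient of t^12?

-36

The denominator gives the recurrence a_n = −2a_(n−1) − a_(n−2) for n ≥ 3; the numerator fixes a_0 = -1, a_1 = 3, a_2 = -6.
Iterating: -1, 3, -6, 9, -12, 15, -18, 21, -24, 27, -30, 33, -36, so a_12 = -36.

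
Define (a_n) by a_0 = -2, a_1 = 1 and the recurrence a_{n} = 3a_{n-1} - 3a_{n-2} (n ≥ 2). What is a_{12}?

The ordinary generating function has denominator 1 - 3y + 3y^2.
Iterating the recurrence: a_0,…,a_{12} = -2, 1, 9, 24, 45, 63, 54, -27, -243, -648, -1215, -1701, -1458.

-1458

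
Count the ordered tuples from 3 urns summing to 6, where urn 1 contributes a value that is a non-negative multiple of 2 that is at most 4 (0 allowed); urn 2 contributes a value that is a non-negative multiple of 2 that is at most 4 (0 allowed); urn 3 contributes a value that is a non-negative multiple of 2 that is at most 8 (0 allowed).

8

The generating function for the choices is (1 + x² + x⁴)·(1 + x² + x⁴)·(1 + x² + x⁴ + x⁶ + x⁸); the count is [x⁶].
(1 + x² + x⁴) has coefficients 1,0,1,0,1 for degrees 0…4.
(1 + x² + x⁴) has coefficients 1,0,1,0,1,0,0 for degrees 0…6.
Finally multiplying by (1 + x² + x⁴ + x⁶ + x⁸), the product of all factors after the first has coefficients 1,0,2,0,3,0,3 for degrees 0…6.
[x⁶] = 1·3 + 1·3 + 1·2 = 8.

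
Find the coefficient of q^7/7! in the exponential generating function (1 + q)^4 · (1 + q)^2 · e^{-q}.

1091

The EGF product rule gives c_7 = Σ_{k_1+k_2+k_3=7} C(7; k_1,k_2,k_3) · ∏ g_i(k_i), where (1+q)^4 gives the falling factorial (4)_k; (1+q)^2 gives the falling factorial (2)_k; e^{-q} gives (-1)^k.
g_1(k) for k = 0…7: 1, 4, 12, 24, 24, 0, 0, 0.
g_2(k) for k = 0…7: 1, 2, 2, 0, 0, 0, 0, 0.
g_3(k) for k = 0…7: 1, -1, 1, -1, 1, -1, 1, -1.
First combine the last two factors: h(k) = Σ_j C(k,j)·g_2(j)·g_3(k−j) for k = 0…7: 1, 1, -1, -1, 5, -11, 19, -29.
c_7 = Σ_k C(7,k)·g_1(k)·h(7−k) = 1·1·(-29) + 7·4·19 + 21·12·(-11) + 35·24·5 + 35·24·(-1) = −29 + 532 − 2772 + 4200 − 840 = 1091.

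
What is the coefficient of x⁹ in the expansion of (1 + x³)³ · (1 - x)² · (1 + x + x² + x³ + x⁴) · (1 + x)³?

(1 + x³)³ has coefficients 1,0,0,3,0,0,3,0,0,1 for degrees 0…9.
(1 - x)² has coefficients 1,-2,1,0,0,0,0,0,0,0 for degrees 0…9.
Multiplying by (1 + x + x² + x³ + x⁴) gives running coefficients 1,-1,0,0,0,-1,1,0,0,0 for degrees 0…9.
Finally multiplying by (1 + x)³, the product of all factors after the first has coefficients 1,2,0,-2,-1,-1,-2,0,2,1 for degrees 0…9.
[x⁹] = 1·1 + 3·(-2) + 3·(-2) + 1·1 = -10.

-10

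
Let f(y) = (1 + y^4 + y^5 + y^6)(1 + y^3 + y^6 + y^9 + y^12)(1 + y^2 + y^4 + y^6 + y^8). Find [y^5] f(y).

2

(1 + y^4 + y^5 + y^6) has coefficients 1,0,0,0,1,1 for degrees 0…5.
(1 + y^3 + y^6 + y^9 + y^12) has coefficients 1,0,0,1,0,0 for degrees 0…5.
Finally multiplying by (1 + y^2 + y^4 + y^6 + y^8), the product of all factors after the first has coefficients 1,0,1,1,1,1 for degrees 0…5.
[y^5] = 1·1 + 1·0 + 1·1 = 2.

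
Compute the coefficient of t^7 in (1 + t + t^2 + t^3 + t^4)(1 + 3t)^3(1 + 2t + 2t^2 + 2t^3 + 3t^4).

581

(1 + t + t^2 + t^3 + t^4) has coefficients 1,1,1,1,1 for degrees 0…4.
(1 + 3t)^3 has coefficients 1,9,27,27,0,0,0,0 for degrees 0…7.
Finally multiplying by (1 + 2t + 2t^2 + 2t^3 + 3t^4), the product of all factors after the first has coefficients 1,11,47,101,129,135,135,81 for degrees 0…7.
[t^7] = 1·81 + 1·135 + 1·135 + 1·129 + 1·101 = 581.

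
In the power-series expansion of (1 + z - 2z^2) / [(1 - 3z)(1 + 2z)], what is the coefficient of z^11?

118098

The denominator gives the recurrence a_n = a_(n−1) + 6a_(n−2) for n ≥ 3; the numerator fixes a_0 = 1, a_1 = 2, a_2 = 6.
Iterating: 1, 2, 6, 18, 54, 162, 486, 1458, 4374, 13122, 39366, 118098, so a_11 = 118098.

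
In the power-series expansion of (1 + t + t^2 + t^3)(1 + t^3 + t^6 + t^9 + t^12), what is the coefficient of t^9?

(1 + t + t^2 + t^3) has coefficients 1,1,1,1 for degrees 0…3.
(1 + t^3 + t^6 + t^9 + t^12) has coefficients 1,0,0,1,0,0,1,0,0,1 for degrees 0…9.
[t^9] = 1·1 + 1·0 + 1·0 + 1·1 = 2.

2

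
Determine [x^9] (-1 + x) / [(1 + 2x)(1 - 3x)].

-7566

Partial fractions give a closed form: a_n = (-3/5)·(-2)^n + (-2/5)·3^n.
At n = 9: a_9 = -7566.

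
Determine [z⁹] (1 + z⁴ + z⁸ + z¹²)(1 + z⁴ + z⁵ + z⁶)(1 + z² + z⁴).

(1 + z⁴ + z⁸ + z¹²) has coefficients 1,0,0,0,1,0,0,0,1,0 for degrees 0…9.
(1 + z⁴ + z⁵ + z⁶) has coefficients 1,0,0,0,1,1,1,0,0,0 for degrees 0…9.
Finally multiplying by (1 + z² + z⁴), the product of all factors after the first has coefficients 1,0,1,0,2,1,2,1,2,1 for degrees 0…9.
[z⁹] = 1·1 + 1·1 + 1·0 = 2.

2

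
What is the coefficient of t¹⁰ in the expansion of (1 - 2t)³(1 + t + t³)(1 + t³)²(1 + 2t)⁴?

(1 - 2t)³ has coefficients 1,-6,12,-8 for degrees 0…3.
(1 + t + t³) has coefficients 1,1,0,1,0,0,0,0,0,0,0 for degrees 0…10.
Multiplying by (1 + t³)² gives running coefficients 1,1,0,3,2,0,3,1,0,1,0 for degrees 0…10.
Finally multiplying by (1 + 2t)⁴, the product of all factors after the first has coefficients 1,9,32,59,74,104,147,137,112,121,88 for degrees 0…10.
[t¹⁰] = 1·88 − 6·121 + 12·112 − 8·137 = -390.

-390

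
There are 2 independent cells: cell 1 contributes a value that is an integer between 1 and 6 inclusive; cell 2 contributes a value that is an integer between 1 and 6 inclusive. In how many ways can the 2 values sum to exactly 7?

The generating function for the choices is (y + y² + y³ + y⁴ + y⁵ + y⁶)·(y + y² + y³ + y⁴ + y⁵ + y⁶); the count is [y⁷].
(y + y² + y³ + y⁴ + y⁵ + y⁶) has coefficients 0,1,1,1,1,1,1 for degrees 0…6.
(y + y² + y³ + y⁴ + y⁵ + y⁶) has coefficients 0,1,1,1,1,1,1,0 for degrees 0…7.
[y⁷] = 1·1 + 1·1 + 1·1 + 1·1 + 1·1 + 1·1 = 6.

6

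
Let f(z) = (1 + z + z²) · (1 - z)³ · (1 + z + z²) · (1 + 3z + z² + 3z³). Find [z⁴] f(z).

(1 + z + z²) has coefficients 1,1,1 for degrees 0…2.
(1 - z)³ has coefficients 1,-3,3,-1,0 for degrees 0…4.
Multiplying by (1 + z + z²) gives running coefficients 1,-2,1,-1,2 for degrees 0…4.
Finally multiplying by (1 + 3z + z² + 3z³), the product of all factors after the first has coefficients 1,1,-4,3,-6 for degrees 0…4.
[z⁴] = 1·(-6) + 1·3 + 1·(-4) = -7.

-7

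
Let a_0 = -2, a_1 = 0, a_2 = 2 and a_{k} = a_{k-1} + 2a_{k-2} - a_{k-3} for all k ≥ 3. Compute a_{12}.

882

The ordinary generating function has denominator 1 - z - 2z^2 + z^3.
Iterating the recurrence: a_0,…,a_{12} = -2, 0, 2, 4, 8, 14, 26, 46, 84, 150, 272, 488, 882.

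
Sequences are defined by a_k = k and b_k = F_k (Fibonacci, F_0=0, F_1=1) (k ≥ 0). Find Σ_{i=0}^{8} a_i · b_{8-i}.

Write out a_i and b_{8-i} for i = 0,…,8 and sum the products.
Σ = 0·21 + 1·13 + 2·8 + 3·5 + 4·3 + 5·2 + 6·1 + 7·1 + 8·0 = 79.

79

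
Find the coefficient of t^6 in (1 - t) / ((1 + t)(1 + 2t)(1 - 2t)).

106

The denominator gives the recurrence a_n = −a_(n−1) + 4a_(n−2) + 4a_(n−3) for n ≥ 3; the numerator fixes a_0 = 1, a_1 = -2, a_2 = 6.
Iterating: 1, -2, 6, -10, 26, -42, 106, so a_6 = 106.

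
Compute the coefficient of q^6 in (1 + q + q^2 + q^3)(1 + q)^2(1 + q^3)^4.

(1 + q + q^2 + q^3) has coefficients 1,1,1,1 for degrees 0…3.
(1 + q)^2 has coefficients 1,2,1,0,0,0,0 for degrees 0…6.
Finally multiplying by (1 + q^3)^4, the product of all factors after the first has coefficients 1,2,1,4,8,4,6 for degrees 0…6.
[q^6] = 1·6 + 1·4 + 1·8 + 1·4 = 22.

22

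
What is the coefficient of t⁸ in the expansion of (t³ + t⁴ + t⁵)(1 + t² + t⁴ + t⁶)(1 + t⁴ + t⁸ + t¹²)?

2

(t³ + t⁴ + t⁵) has coefficients 0,0,0,1,1,1 for degrees 0…5.
(1 + t² + t⁴ + t⁶) has coefficients 1,0,1,0,1,0,1,0,0 for degrees 0…8.
Finally multiplying by (1 + t⁴ + t⁸ + t¹²), the product of all factors after the first has coefficients 1,0,1,0,2,0,2,0,2 for degrees 0…8.
[t⁸] = 1·0 + 1·2 + 1·0 = 2.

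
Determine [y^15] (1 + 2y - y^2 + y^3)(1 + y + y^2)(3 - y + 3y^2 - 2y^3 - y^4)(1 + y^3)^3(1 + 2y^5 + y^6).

8

(1 + 2y - y^2 + y^3) has coefficients 1,2,-1,1 for degrees 0…3.
(1 + y + y^2) has coefficients 1,1,1,0,0,0,0,0,0,0,0,0,0,0,0,0 for degrees 0…15.
Multiplying by (3 - y + 3y^2 - 2y^3 - y^4) gives running coefficients 3,2,5,0,0,-3,-1,0,0,0,0,0,0,0,0,0 for degrees 0…15.
Multiplying by (1 + y^3)^3 gives running coefficients 3,2,5,9,6,12,8,6,6,0,2,-4,-3,0,-3,-1 for degrees 0…15.
Finally multiplying by (1 + 2y^5 + y^6), the product of all factors after the first has coefficients 3,2,5,9,6,18,15,18,29,21,32,24,17,18,3,3 for degrees 0…15.
[y^15] = 1·3 + 2·3 − 1·18 + 1·17 = 8.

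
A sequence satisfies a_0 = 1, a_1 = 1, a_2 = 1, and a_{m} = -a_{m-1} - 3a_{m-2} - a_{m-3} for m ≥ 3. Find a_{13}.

The ordinary generating function has denominator 1 + y + 3y^2 + y^3.
Iterating the recurrence: a_0,…,a_{13} = 1, 1, 1, -5, 1, 13, -11, -29, 49, 49, -167, -29, 481, -227.

-227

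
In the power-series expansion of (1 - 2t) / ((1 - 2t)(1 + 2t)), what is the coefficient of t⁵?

-32

Partial fractions give a closed form: a_n = (1)·(-2)^n.
At n = 5: a_5 = -32.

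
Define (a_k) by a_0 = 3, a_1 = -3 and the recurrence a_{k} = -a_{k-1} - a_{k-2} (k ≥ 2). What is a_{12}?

The ordinary generating function has denominator 1 + t + t^2.
Iterating the recurrence: a_0,…,a_{12} = 3, -3, 0, 3, -3, 0, 3, -3, 0, 3, -3, 0, 3.

3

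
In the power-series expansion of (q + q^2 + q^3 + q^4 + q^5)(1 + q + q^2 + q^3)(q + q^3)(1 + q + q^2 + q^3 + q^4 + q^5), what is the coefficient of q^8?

32

(q + q^2 + q^3 + q^4 + q^5) has coefficients 0,1,1,1,1,1 for degrees 0…5.
(1 + q + q^2 + q^3) has coefficients 1,1,1,1,0,0,0,0,0 for degrees 0…8.
Multiplying by (q + q^3) gives running coefficients 0,1,1,2,2,1,1,0,0 for degrees 0…8.
Finally multiplying by (1 + q + q^2 + q^3 + q^4 + q^5), the product of all factors after the first has coefficients 0,1,2,4,6,7,8,7,6 for degrees 0…8.
[q^8] = 1·7 + 1·8 + 1·7 + 1·6 + 1·4 = 32.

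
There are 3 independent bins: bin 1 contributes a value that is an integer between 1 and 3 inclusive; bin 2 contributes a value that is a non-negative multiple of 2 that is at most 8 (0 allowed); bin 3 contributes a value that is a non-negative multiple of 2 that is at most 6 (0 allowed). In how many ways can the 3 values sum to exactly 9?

8

The generating function for the choices is (x + x^2 + x^3)·(1 + x^2 + x^4 + x^6 + x^8)·(1 + x^2 + x^4 + x^6); the count is [x^9].
(x + x^2 + x^3) has coefficients 0,1,1,1 for degrees 0…3.
(1 + x^2 + x^4 + x^6 + x^8) has coefficients 1,0,1,0,1,0,1,0,1,0 for degrees 0…9.
Finally multiplying by (1 + x^2 + x^4 + x^6), the product of all factors after the first has coefficients 1,0,2,0,3,0,4,0,4,0 for degrees 0…9.
[x^9] = 1·4 + 1·0 + 1·4 = 8.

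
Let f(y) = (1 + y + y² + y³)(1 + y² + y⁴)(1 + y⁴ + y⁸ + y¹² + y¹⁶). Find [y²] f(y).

2

(1 + y + y² + y³) has coefficients 1,1,1 for degrees 0…2.
(1 + y² + y⁴) has coefficients 1,0,1 for degrees 0…2.
Finally multiplying by (1 + y⁴ + y⁸ + y¹² + y¹⁶), the product of all factors after the first has coefficients 1,0,1 for degrees 0…2.
[y²] = 1·1 + 1·0 + 1·1 = 2.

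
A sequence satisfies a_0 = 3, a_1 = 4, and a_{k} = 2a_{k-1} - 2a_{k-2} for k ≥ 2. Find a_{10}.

32

The ordinary generating function has denominator 1 - 2x + 2x^2.
Iterating the recurrence: a_0,…,a_{10} = 3, 4, 2, -4, -12, -16, -8, 16, 48, 64, 32.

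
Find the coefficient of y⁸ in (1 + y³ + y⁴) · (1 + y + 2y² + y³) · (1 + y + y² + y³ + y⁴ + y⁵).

11

(1 + y³ + y⁴) has coefficients 1,0,0,1,1 for degrees 0…4.
(1 + y + 2y² + y³) has coefficients 1,1,2,1,0,0,0,0,0 for degrees 0…8.
Finally multiplying by (1 + y + y² + y³ + y⁴ + y⁵), the product of all factors after the first has coefficients 1,2,4,5,5,5,4,3,1 for degrees 0…8.
[y⁸] = 1·1 + 1·5 + 1·5 = 11.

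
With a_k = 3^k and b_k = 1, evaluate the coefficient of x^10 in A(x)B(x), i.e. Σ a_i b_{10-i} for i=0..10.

This is [x^10] in the product of the two ordinary generating functions.
Σ = 1·1 + 3·1 + 9·1 + 27·1 + 81·1 + 243·1 + 729·1 + 2187·1 + 6561·1 + 19683·1 + 59049·1 = 88573.

88573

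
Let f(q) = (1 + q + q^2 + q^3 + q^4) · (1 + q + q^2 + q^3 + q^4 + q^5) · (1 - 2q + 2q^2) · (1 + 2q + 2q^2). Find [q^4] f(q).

(1 + q + q^2 + q^3 + q^4) has coefficients 1,1,1,1,1 for degrees 0…4.
(1 + q + q^2 + q^3 + q^4 + q^5) has coefficients 1,1,1,1,1 for degrees 0…4.
Multiplying by (1 - 2q + 2q^2) gives running coefficients 1,-1,1,1,1 for degrees 0…4.
Finally multiplying by (1 + 2q + 2q^2), the product of all factors after the first has coefficients 1,1,1,1,5 for degrees 0…4.
[q^4] = 1·5 + 1·1 + 1·1 + 1·1 + 1·1 = 9.

9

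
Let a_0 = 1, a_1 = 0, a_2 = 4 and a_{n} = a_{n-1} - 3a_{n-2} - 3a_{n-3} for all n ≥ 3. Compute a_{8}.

The ordinary generating function has denominator 1 - q + 3q^2 + 3q^3.
Iterating the recurrence: a_0,…,a_{8} = 1, 0, 4, 1, -11, -26, 4, 115, 181.

181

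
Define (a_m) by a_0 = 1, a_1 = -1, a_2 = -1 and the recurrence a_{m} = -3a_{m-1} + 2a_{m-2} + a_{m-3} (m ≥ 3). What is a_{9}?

The ordinary generating function has denominator 1 + 3x - 2x^2 - x^3.
Iterating the recurrence: a_0,…,a_{9} = 1, -1, -1, 2, -9, 30, -106, 369, -1289, 4499.

4499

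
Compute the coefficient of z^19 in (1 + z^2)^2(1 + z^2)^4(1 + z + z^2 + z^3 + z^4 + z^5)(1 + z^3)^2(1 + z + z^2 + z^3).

(1 + z^2)^2 has coefficients 1,0,2,0,1 for degrees 0…4.
(1 + z^2)^4 has coefficients 1,0,4,0,6,0,4,0,1,0,0,0,0,0,0,0,0,0,0,0 for degrees 0…19.
Multiplying by (1 + z + z^2 + z^3 + z^4 + z^5) gives running coefficients 1,1,5,5,11,11,14,14,11,11,5,5,1,1,0,0,0,0,0,0 for degrees 0…19.
Multiplying by (1 + z^3)^2 gives running coefficients 1,1,5,7,13,21,25,37,38,44,44,38,37,25,21,13,7,5,1,1 for degrees 0…19.
Finally multiplying by (1 + z + z^2 + z^3), the product of all factors after the first has coefficients 1,2,7,14,26,46,66,96,121,144,163,164,163,144,121,96,66,46,26,14 for degrees 0…19.
[z^19] = 1·14 + 2·46 + 1·96 = 202.

202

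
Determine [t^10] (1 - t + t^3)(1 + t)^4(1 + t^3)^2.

3

(1 - t + t^3) has coefficients 1,-1,0,1 for degrees 0…3.
(1 + t)^4 has coefficients 1,4,6,4,1,0,0,0,0,0,0 for degrees 0…10.
Finally multiplying by (1 + t^3)^2, the product of all factors after the first has coefficients 1,4,6,6,9,12,9,6,6,4,1 for degrees 0…10.
[t^10] = 1·1 − 1·4 + 1·6 = 3.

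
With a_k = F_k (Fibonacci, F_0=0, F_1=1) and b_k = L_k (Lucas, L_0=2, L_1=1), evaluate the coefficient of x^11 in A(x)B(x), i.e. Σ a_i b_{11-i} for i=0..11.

1068

Write out a_i and b_{11-i} for i = 0,…,11 and sum the products.
Σ = 0·199 + 1·123 + 1·76 + 2·47 + 3·29 + 5·18 + 8·11 + 13·7 + 21·4 + 34·3 + 55·1 + 89·2 = 1068.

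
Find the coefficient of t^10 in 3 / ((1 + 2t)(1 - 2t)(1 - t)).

4095

Partial fractions give a closed form: a_n = (1)·(-2)^n + (3)·2^n + (-1)·1^n.
At n = 10: a_10 = 4095.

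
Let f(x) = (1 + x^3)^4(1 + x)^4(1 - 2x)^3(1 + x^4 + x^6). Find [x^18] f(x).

-137

(1 + x^3)^4 has coefficients 1,0,0,4,0,0,6,0,0,4,0,0,1 for degrees 0…12.
(1 + x)^4 has coefficients 1,4,6,4,1,0,0,0,0,0,0,0,0,0,0,0,0,0,0 for degrees 0…18.
Multiplying by (1 - 2x)^3 gives running coefficients 1,-2,-6,8,17,-6,-20,-8,0,0,0,0,0,0,0,0,0,0,0 for degrees 0…18.
Finally multiplying by (1 + x^4 + x^6), the product of all factors after the first has coefficients 1,-2,-6,8,18,-8,-25,-2,11,2,-3,-14,-20,-8,0,0,0,0,0 for degrees 0…18.
[x^18] = 1·0 + 4·0 + 6·(-20) + 4·2 + 1·(-25) = -137.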